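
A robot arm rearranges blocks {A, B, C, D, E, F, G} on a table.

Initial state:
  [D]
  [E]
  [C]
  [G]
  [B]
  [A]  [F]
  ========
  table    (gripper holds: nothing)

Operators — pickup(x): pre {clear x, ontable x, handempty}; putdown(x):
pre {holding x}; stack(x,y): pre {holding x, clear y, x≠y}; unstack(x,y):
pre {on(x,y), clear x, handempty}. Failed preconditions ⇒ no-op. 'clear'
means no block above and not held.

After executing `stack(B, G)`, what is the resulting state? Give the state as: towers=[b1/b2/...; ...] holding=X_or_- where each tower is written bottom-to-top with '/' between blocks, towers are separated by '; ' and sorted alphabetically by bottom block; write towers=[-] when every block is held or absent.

towers=[A/B/G/C/E/D; F] holding=-

before: towers=[A/B/G/C/E/D; F] holding=-
pre[stack(B, G)]: holding(B) no, clear(G) no, B≠G yes
holding(B), clear(G) unmet → stack(B, G) is a no-op
after:  towers=[A/B/G/C/E/D; F] holding=-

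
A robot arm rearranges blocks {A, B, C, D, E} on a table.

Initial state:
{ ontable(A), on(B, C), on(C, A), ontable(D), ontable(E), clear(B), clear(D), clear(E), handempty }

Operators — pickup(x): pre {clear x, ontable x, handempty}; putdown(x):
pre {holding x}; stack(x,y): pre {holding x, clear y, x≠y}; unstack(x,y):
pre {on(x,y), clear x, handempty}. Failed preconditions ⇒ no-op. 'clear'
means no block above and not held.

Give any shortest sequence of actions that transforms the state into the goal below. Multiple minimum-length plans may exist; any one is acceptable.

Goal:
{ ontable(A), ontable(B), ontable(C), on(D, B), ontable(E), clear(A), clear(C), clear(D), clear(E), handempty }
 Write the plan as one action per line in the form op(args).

step 1 (unstack(B, C)): towers=[A/C; D; E] holding=B
step 2 (putdown(B)): towers=[A/C; B; D; E] holding=-
step 3 (pickup(D)): towers=[A/C; B; E] holding=D
step 4 (stack(D, B)): towers=[A/C; B/D; E] holding=-
step 5 (unstack(C, A)): towers=[A; B/D; E] holding=C
step 6 (putdown(C)): towers=[A; B/D; C; E] holding=-
goal check: towers=[A; B/D; C; E] holding=- — reached (length 6, optimal by BFS)

unstack(B, C)
putdown(B)
pickup(D)
stack(D, B)
unstack(C, A)
putdown(C)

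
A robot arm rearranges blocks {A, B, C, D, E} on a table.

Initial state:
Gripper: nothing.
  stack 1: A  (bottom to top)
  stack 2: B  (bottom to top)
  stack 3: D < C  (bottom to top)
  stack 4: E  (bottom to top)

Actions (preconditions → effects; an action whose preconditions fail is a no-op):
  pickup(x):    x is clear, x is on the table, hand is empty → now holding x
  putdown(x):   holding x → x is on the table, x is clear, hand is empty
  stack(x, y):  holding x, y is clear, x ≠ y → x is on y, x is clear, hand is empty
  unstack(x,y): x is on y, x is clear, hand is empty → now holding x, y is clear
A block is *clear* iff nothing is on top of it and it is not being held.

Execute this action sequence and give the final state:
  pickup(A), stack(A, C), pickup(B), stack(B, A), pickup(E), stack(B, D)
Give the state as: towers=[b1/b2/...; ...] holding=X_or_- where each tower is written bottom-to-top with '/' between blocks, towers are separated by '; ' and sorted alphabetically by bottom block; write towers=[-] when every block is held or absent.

towers=[D/C/A/B] holding=E

step 1 (pickup(A)): towers=[B; D/C; E] holding=A
step 2 (stack(A, C)): towers=[B; D/C/A; E] holding=-
step 3 (pickup(B)): towers=[D/C/A; E] holding=B
step 4 (stack(B, A)): towers=[D/C/A/B; E] holding=-
step 5 (pickup(E)): towers=[D/C/A/B] holding=E
step 6 (stack(B, D)) [no-op]: towers=[D/C/A/B] holding=E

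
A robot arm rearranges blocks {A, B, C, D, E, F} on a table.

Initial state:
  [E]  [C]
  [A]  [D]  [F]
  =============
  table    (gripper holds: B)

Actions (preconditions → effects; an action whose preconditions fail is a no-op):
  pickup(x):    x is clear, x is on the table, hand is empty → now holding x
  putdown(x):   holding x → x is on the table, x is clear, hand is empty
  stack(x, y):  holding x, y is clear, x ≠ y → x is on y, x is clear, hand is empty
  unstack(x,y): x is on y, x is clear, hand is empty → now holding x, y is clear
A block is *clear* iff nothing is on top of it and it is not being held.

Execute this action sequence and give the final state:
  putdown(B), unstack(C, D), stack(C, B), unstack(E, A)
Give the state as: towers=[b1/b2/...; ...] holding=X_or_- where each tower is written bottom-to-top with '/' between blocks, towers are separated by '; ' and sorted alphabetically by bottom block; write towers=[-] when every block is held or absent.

step 1 (putdown(B)): towers=[A/E; B; D/C; F] holding=-
step 2 (unstack(C, D)): towers=[A/E; B; D; F] holding=C
step 3 (stack(C, B)): towers=[A/E; B/C; D; F] holding=-
step 4 (unstack(E, A)): towers=[A; B/C; D; F] holding=E

towers=[A; B/C; D; F] holding=E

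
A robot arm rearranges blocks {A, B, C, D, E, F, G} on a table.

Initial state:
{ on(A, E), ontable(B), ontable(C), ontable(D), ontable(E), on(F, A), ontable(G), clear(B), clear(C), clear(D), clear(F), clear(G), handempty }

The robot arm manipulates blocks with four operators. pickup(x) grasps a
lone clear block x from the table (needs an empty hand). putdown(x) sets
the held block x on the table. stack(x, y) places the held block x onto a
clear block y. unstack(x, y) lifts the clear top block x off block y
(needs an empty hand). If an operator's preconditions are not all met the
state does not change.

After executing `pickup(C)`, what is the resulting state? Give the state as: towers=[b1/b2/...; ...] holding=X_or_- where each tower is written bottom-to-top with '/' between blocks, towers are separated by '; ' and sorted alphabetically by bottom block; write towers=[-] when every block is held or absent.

towers=[B; D; E/A/F; G] holding=C

before: towers=[B; C; D; E/A/F; G] holding=-
pre[pickup(C)]: clear(C) ✓, ontable(C) ✓, handempty ✓
all met → apply pickup(C)
after:  towers=[B; D; E/A/F; G] holding=C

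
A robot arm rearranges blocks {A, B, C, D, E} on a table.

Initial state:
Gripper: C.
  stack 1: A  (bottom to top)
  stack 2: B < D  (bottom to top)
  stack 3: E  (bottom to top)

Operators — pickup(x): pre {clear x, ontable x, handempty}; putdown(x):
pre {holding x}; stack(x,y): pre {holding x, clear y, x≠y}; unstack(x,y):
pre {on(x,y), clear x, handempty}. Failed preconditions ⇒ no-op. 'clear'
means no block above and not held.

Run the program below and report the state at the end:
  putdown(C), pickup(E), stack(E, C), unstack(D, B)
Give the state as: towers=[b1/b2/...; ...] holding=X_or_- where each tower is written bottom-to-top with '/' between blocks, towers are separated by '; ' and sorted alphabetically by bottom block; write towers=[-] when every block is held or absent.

towers=[A; B; C/E] holding=D

step 1 (putdown(C)): towers=[A; B/D; C; E] holding=-
step 2 (pickup(E)): towers=[A; B/D; C] holding=E
step 3 (stack(E, C)): towers=[A; B/D; C/E] holding=-
step 4 (unstack(D, B)): towers=[A; B; C/E] holding=D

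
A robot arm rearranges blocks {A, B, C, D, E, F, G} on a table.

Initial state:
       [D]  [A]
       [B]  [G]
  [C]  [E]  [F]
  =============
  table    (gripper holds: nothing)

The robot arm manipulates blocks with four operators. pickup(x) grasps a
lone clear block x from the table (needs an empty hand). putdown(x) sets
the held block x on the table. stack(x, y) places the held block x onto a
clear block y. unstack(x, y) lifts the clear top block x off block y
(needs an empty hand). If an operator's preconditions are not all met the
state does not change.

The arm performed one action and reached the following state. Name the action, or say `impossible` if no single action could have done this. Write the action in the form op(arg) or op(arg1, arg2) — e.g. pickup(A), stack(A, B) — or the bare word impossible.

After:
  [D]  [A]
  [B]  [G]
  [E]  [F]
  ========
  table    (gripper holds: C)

pickup(C)

target: towers=[E/B/D; F/G/A] holding=C
     unstack(D, B) → towers=[C; E/B; F/G/A] holding=D
     unstack(A, G) → towers=[C; E/B/D; F/G] holding=A
         pickup(C) → towers=[E/B/D; F/G/A] holding=C  ← match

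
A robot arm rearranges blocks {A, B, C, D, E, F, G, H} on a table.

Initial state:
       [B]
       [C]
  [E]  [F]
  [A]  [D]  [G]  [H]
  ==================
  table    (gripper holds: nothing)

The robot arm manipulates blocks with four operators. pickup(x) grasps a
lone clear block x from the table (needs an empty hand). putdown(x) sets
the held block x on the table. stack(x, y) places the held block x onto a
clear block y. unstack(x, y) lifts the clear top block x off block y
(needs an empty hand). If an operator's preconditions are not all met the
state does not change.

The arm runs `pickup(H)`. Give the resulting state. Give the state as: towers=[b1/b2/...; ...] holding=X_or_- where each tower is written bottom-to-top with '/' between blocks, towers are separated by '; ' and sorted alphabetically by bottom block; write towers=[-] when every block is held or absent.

before: towers=[A/E; D/F/C/B; G; H] holding=-
pre[pickup(H)]: clear(H) ok, ontable(H) ok, handempty ok
all met → apply pickup(H)
after:  towers=[A/E; D/F/C/B; G] holding=H

towers=[A/E; D/F/C/B; G] holding=H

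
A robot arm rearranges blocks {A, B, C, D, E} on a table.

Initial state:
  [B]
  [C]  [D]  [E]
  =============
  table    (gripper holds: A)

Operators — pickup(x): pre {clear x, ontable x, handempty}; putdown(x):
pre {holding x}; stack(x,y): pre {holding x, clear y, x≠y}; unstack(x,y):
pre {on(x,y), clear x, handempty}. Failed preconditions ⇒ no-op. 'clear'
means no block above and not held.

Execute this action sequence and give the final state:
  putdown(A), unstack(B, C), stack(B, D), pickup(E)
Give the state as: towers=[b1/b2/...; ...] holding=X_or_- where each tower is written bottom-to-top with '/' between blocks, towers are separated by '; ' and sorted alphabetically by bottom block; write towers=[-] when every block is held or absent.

step 1 (putdown(A)): towers=[A; C/B; D; E] holding=-
step 2 (unstack(B, C)): towers=[A; C; D; E] holding=B
step 3 (stack(B, D)): towers=[A; C; D/B; E] holding=-
step 4 (pickup(E)): towers=[A; C; D/B] holding=E

towers=[A; C; D/B] holding=E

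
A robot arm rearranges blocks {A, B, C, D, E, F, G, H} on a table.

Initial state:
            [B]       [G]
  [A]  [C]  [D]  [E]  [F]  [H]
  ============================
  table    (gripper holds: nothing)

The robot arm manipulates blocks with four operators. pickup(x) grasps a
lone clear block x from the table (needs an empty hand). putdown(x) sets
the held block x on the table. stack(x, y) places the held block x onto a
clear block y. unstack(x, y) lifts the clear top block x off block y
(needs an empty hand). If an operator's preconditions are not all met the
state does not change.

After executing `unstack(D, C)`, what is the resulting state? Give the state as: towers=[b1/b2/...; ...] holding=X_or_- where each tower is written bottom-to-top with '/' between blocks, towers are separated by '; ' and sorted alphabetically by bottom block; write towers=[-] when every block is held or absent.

before: towers=[A; C; D/B; E; F/G; H] holding=-
pre[unstack(D, C)]: on(D,C) ✗, clear(D) ✗, handempty ✓
on(D,C), clear(D) unmet → unstack(D, C) is a no-op
after:  towers=[A; C; D/B; E; F/G; H] holding=-

towers=[A; C; D/B; E; F/G; H] holding=-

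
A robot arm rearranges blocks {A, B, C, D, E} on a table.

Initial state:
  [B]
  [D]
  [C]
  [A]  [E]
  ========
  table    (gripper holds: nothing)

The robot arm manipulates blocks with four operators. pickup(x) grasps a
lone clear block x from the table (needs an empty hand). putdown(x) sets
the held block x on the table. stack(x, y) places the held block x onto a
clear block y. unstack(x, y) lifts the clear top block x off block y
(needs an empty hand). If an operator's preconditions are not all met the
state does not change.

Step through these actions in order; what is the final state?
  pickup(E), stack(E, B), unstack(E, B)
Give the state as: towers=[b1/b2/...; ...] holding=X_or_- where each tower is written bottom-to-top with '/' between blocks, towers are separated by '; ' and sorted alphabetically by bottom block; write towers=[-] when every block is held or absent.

step 1 (pickup(E)): towers=[A/C/D/B] holding=E
step 2 (stack(E, B)): towers=[A/C/D/B/E] holding=-
step 3 (unstack(E, B)): towers=[A/C/D/B] holding=E

towers=[A/C/D/B] holding=E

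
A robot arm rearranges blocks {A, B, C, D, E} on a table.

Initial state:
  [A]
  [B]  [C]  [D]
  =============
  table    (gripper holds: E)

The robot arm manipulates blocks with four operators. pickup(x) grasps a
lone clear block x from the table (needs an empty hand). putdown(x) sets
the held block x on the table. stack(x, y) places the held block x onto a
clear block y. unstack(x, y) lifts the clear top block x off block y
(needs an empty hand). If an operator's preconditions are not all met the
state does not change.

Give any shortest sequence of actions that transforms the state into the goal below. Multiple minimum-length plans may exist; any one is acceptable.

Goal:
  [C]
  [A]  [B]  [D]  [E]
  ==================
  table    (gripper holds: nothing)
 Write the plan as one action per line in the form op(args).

step 1 (putdown(E)): towers=[B/A; C; D; E] holding=-
step 2 (unstack(A, B)): towers=[B; C; D; E] holding=A
step 3 (putdown(A)): towers=[A; B; C; D; E] holding=-
step 4 (pickup(C)): towers=[A; B; D; E] holding=C
step 5 (stack(C, A)): towers=[A/C; B; D; E] holding=-
goal check: towers=[A/C; B; D; E] holding=- — reached (length 5, optimal by BFS)

putdown(E)
unstack(A, B)
putdown(A)
pickup(C)
stack(C, A)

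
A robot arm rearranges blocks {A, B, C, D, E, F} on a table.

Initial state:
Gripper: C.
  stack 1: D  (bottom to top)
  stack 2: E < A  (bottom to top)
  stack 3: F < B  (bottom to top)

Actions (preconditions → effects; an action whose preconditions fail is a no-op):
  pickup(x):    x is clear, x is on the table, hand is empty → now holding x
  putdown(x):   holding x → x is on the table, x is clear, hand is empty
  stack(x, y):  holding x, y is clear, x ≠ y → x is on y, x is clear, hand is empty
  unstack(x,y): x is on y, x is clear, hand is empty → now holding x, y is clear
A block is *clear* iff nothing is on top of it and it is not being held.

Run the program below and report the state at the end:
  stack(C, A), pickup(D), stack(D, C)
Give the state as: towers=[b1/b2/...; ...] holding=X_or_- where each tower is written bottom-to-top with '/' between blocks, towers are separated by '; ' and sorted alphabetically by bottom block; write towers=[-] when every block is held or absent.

step 1 (stack(C, A)): towers=[D; E/A/C; F/B] holding=-
step 2 (pickup(D)): towers=[E/A/C; F/B] holding=D
step 3 (stack(D, C)): towers=[E/A/C/D; F/B] holding=-

towers=[E/A/C/D; F/B] holding=-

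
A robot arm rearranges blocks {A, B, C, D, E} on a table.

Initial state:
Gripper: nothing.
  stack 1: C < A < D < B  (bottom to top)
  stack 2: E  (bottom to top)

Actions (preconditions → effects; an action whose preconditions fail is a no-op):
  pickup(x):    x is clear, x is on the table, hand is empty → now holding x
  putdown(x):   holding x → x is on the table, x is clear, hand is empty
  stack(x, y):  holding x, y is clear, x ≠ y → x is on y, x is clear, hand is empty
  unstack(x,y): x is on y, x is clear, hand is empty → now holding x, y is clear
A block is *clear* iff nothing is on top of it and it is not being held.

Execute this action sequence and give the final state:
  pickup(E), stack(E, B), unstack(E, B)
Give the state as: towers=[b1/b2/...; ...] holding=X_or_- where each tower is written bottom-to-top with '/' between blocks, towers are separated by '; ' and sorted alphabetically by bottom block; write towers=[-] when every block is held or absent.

towers=[C/A/D/B] holding=E

step 1 (pickup(E)): towers=[C/A/D/B] holding=E
step 2 (stack(E, B)): towers=[C/A/D/B/E] holding=-
step 3 (unstack(E, B)): towers=[C/A/D/B] holding=E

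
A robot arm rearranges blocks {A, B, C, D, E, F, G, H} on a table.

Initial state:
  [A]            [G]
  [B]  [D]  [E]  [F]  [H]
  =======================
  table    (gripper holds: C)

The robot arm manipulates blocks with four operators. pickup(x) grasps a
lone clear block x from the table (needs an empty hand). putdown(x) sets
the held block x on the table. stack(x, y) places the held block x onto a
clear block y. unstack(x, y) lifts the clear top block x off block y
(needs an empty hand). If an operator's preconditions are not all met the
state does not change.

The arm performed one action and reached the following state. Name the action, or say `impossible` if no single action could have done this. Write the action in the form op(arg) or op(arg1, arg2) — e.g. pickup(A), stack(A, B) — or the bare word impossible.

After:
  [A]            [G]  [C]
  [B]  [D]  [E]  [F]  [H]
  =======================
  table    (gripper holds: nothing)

stack(C, H)

target: towers=[B/A; D; E; F/G; H/C] holding=-
        putdown(C) → towers=[B/A; C; D; E; F/G; H] holding=-
       stack(C, G) → towers=[B/A; D; E; F/G/C; H] holding=-
       stack(C, A) → towers=[B/A/C; D; E; F/G; H] holding=-
       stack(C, E) → towers=[B/A; D; E/C; F/G; H] holding=-
       stack(C, H) → towers=[B/A; D; E; F/G; H/C] holding=-  ← match
       stack(C, D) → towers=[B/A; D/C; E; F/G; H] holding=-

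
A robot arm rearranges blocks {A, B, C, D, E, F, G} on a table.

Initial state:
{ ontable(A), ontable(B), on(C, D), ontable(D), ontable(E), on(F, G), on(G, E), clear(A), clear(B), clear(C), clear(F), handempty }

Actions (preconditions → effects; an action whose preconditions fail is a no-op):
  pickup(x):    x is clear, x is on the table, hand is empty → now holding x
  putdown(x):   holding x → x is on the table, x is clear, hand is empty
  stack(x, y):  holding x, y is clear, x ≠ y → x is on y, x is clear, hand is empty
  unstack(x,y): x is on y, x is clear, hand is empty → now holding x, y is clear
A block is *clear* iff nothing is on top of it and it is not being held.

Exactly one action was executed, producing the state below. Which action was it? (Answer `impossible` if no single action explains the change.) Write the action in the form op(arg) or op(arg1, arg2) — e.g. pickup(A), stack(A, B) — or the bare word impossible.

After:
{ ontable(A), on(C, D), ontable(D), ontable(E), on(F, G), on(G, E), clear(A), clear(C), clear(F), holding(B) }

target: towers=[A; D/C; E/G/F] holding=B
         pickup(B) → towers=[A; D/C; E/G/F] holding=B  ← match
     unstack(F, G) → towers=[A; B; D/C; E/G] holding=F
         pickup(A) → towers=[B; D/C; E/G/F] holding=A
     unstack(C, D) → towers=[A; B; D; E/G/F] holding=C

pickup(B)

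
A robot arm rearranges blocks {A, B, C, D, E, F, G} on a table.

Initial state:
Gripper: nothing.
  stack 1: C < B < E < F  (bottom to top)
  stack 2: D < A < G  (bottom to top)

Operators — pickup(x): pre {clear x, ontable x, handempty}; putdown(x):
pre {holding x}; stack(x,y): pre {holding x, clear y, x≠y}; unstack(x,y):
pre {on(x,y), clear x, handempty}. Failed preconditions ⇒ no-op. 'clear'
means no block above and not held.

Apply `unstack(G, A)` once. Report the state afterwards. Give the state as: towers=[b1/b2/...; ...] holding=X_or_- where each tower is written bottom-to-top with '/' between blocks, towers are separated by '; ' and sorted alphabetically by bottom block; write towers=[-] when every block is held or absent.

towers=[C/B/E/F; D/A] holding=G

before: towers=[C/B/E/F; D/A/G] holding=-
pre[unstack(G, A)]: on(G,A) ✓, clear(G) ✓, handempty ✓
all met → apply unstack(G, A)
after:  towers=[C/B/E/F; D/A] holding=G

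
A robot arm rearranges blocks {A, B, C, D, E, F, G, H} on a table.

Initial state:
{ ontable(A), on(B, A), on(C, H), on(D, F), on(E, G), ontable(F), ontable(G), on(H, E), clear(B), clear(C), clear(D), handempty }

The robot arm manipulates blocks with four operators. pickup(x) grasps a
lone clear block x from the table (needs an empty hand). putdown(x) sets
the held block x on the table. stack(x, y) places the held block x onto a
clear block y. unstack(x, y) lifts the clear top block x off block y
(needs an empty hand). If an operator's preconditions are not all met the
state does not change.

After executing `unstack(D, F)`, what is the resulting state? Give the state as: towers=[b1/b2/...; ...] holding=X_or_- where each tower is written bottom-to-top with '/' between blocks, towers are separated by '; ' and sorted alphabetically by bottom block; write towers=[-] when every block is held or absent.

towers=[A/B; F; G/E/H/C] holding=D

before: towers=[A/B; F/D; G/E/H/C] holding=-
pre[unstack(D, F)]: on(D,F) ok, clear(D) ok, handempty ok
all met → apply unstack(D, F)
after:  towers=[A/B; F; G/E/H/C] holding=D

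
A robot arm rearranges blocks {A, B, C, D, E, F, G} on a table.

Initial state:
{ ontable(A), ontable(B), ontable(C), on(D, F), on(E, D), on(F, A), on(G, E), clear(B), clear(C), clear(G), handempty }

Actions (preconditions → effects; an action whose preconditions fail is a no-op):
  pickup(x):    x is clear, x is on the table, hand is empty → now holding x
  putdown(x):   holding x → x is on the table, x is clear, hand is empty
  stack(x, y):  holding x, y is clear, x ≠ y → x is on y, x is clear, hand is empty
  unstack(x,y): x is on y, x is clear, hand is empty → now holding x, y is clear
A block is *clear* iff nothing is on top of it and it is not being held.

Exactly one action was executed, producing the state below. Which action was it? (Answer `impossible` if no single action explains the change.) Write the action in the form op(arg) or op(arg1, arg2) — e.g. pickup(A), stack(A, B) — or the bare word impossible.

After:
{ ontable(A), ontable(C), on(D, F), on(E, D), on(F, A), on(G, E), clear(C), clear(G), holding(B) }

target: towers=[A/F/D/E/G; C] holding=B
         pickup(B) → towers=[A/F/D/E/G; C] holding=B  ← match
     unstack(G, E) → towers=[A/F/D/E; B; C] holding=G
         pickup(C) → towers=[A/F/D/E/G; B] holding=C

pickup(B)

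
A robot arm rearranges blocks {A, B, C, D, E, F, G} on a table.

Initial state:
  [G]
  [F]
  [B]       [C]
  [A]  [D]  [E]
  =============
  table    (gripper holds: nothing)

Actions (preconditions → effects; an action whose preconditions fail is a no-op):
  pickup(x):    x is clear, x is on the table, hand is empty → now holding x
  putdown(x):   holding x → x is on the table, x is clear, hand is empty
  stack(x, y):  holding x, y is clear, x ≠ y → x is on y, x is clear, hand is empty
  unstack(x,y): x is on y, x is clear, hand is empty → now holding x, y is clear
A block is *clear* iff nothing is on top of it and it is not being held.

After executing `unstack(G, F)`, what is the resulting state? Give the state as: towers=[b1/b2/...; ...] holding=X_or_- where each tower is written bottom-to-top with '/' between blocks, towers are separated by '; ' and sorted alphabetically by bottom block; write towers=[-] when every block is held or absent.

before: towers=[A/B/F/G; D; E/C] holding=-
pre[unstack(G, F)]: on(G,F) yes, clear(G) yes, handempty yes
all met → apply unstack(G, F)
after:  towers=[A/B/F; D; E/C] holding=G

towers=[A/B/F; D; E/C] holding=G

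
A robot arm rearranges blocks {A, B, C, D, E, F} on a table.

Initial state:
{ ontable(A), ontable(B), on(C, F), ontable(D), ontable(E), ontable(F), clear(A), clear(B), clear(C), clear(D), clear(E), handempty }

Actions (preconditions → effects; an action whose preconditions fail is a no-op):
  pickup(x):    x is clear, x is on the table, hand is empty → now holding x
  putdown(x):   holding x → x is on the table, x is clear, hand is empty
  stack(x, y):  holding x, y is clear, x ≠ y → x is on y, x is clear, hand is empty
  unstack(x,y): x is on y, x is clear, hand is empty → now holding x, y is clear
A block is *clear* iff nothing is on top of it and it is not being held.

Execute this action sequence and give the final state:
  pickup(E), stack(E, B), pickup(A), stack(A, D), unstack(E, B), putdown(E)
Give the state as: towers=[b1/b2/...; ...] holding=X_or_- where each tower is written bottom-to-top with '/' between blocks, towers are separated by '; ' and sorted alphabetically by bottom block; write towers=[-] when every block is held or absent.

towers=[B; D/A; E; F/C] holding=-

step 1 (pickup(E)): towers=[A; B; D; F/C] holding=E
step 2 (stack(E, B)): towers=[A; B/E; D; F/C] holding=-
step 3 (pickup(A)): towers=[B/E; D; F/C] holding=A
step 4 (stack(A, D)): towers=[B/E; D/A; F/C] holding=-
step 5 (unstack(E, B)): towers=[B; D/A; F/C] holding=E
step 6 (putdown(E)): towers=[B; D/A; E; F/C] holding=-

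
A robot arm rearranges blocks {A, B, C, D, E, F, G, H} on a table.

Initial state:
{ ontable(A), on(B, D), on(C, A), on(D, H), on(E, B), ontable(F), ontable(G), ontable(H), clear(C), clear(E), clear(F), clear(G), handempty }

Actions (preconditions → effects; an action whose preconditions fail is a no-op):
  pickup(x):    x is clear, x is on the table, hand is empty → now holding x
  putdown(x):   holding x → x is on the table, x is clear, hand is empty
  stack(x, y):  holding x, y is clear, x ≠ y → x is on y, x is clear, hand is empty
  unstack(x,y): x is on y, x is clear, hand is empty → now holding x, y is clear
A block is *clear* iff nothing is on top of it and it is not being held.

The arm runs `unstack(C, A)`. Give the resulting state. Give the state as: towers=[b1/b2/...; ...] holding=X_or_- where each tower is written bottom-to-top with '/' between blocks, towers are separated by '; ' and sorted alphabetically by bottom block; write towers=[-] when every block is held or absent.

before: towers=[A/C; F; G; H/D/B/E] holding=-
pre[unstack(C, A)]: on(C,A) ✓, clear(C) ✓, handempty ✓
all met → apply unstack(C, A)
after:  towers=[A; F; G; H/D/B/E] holding=C

towers=[A; F; G; H/D/B/E] holding=C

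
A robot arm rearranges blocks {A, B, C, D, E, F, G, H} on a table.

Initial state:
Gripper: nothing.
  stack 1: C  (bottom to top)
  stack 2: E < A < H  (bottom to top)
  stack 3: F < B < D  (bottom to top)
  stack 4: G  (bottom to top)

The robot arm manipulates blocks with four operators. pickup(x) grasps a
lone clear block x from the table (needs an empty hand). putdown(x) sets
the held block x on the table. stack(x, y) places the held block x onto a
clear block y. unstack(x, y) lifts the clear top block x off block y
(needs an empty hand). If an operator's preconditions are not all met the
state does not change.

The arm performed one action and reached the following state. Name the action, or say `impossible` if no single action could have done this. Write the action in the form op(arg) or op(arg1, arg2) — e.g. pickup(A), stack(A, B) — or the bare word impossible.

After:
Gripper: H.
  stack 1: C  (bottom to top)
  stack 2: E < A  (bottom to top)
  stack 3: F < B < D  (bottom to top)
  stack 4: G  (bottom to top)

target: towers=[C; E/A; F/B/D; G] holding=H
         pickup(G) → towers=[C; E/A/H; F/B/D] holding=G
     unstack(H, A) → towers=[C; E/A; F/B/D; G] holding=H  ← match
     unstack(D, B) → towers=[C; E/A/H; F/B; G] holding=D
         pickup(C) → towers=[E/A/H; F/B/D; G] holding=C

unstack(H, A)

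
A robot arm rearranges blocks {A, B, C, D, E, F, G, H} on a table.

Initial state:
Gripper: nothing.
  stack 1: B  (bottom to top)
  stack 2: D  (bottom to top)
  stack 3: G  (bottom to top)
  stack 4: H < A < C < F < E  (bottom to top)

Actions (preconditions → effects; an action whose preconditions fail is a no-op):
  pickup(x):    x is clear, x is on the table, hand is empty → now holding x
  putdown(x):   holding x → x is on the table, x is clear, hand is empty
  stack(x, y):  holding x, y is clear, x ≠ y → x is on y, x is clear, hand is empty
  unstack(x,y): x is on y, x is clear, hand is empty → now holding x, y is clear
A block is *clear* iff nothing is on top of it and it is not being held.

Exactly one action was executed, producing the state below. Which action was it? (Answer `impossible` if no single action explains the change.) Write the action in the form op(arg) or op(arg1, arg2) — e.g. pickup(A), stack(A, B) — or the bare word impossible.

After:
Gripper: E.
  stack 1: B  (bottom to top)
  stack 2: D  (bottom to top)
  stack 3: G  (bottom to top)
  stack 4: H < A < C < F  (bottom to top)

target: towers=[B; D; G; H/A/C/F] holding=E
         pickup(G) → towers=[B; D; H/A/C/F/E] holding=G
     unstack(E, F) → towers=[B; D; G; H/A/C/F] holding=E  ← match
         pickup(B) → towers=[D; G; H/A/C/F/E] holding=B
         pickup(D) → towers=[B; G; H/A/C/F/E] holding=D

unstack(E, F)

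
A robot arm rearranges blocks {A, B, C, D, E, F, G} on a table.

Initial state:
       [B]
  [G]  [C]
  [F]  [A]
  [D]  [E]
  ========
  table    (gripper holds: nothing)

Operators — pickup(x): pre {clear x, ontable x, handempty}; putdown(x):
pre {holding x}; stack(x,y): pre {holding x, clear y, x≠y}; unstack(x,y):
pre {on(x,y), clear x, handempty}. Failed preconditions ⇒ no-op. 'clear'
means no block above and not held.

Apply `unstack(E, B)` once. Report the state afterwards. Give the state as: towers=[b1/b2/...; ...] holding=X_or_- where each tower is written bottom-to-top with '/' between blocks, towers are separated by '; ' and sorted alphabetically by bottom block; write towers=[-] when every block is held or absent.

towers=[D/F/G; E/A/C/B] holding=-

before: towers=[D/F/G; E/A/C/B] holding=-
pre[unstack(E, B)]: on(E,B) fail, clear(E) fail, handempty ok
on(E,B), clear(E) unmet → unstack(E, B) is a no-op
after:  towers=[D/F/G; E/A/C/B] holding=-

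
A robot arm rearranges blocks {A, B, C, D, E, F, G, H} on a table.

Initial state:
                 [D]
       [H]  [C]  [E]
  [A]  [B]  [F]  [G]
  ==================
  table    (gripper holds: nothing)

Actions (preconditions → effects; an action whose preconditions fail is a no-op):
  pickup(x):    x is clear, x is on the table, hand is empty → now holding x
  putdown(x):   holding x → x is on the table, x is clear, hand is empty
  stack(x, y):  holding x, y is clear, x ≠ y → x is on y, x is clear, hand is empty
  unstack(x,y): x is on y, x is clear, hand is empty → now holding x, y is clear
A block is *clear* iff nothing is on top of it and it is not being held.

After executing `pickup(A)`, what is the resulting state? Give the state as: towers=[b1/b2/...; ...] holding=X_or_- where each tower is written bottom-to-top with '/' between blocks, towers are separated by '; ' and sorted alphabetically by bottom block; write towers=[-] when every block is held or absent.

towers=[B/H; F/C; G/E/D] holding=A

before: towers=[A; B/H; F/C; G/E/D] holding=-
pre[pickup(A)]: clear(A) yes, ontable(A) yes, handempty yes
all met → apply pickup(A)
after:  towers=[B/H; F/C; G/E/D] holding=A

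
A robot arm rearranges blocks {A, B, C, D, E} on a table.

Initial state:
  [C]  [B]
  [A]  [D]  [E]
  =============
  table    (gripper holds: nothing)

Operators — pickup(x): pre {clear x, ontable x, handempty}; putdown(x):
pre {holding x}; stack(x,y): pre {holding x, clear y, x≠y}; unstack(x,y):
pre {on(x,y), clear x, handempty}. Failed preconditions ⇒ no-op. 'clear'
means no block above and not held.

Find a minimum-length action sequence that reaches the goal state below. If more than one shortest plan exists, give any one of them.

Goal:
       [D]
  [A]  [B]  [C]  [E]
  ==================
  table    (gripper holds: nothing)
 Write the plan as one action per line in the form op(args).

unstack(B, D)
putdown(B)
pickup(D)
stack(D, B)
unstack(C, A)
putdown(C)

step 1 (unstack(B, D)): towers=[A/C; D; E] holding=B
step 2 (putdown(B)): towers=[A/C; B; D; E] holding=-
step 3 (pickup(D)): towers=[A/C; B; E] holding=D
step 4 (stack(D, B)): towers=[A/C; B/D; E] holding=-
step 5 (unstack(C, A)): towers=[A; B/D; E] holding=C
step 6 (putdown(C)): towers=[A; B/D; C; E] holding=-
goal check: towers=[A; B/D; C; E] holding=- — reached (length 6, optimal by BFS)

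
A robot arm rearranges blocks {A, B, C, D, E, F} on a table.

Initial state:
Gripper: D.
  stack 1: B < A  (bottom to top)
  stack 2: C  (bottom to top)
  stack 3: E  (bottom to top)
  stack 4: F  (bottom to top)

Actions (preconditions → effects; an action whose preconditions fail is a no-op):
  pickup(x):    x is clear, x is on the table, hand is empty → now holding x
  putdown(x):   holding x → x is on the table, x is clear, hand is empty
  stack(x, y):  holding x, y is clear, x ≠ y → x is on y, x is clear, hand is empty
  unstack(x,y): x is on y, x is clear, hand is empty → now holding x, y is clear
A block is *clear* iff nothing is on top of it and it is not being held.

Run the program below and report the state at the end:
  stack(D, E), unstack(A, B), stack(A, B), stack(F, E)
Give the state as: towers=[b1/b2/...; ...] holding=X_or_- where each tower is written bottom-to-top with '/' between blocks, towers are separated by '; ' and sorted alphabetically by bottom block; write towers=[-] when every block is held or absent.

towers=[B/A; C; E/D; F] holding=-

step 1 (stack(D, E)): towers=[B/A; C; E/D; F] holding=-
step 2 (unstack(A, B)): towers=[B; C; E/D; F] holding=A
step 3 (stack(A, B)): towers=[B/A; C; E/D; F] holding=-
step 4 (stack(F, E)) [no-op]: towers=[B/A; C; E/D; F] holding=-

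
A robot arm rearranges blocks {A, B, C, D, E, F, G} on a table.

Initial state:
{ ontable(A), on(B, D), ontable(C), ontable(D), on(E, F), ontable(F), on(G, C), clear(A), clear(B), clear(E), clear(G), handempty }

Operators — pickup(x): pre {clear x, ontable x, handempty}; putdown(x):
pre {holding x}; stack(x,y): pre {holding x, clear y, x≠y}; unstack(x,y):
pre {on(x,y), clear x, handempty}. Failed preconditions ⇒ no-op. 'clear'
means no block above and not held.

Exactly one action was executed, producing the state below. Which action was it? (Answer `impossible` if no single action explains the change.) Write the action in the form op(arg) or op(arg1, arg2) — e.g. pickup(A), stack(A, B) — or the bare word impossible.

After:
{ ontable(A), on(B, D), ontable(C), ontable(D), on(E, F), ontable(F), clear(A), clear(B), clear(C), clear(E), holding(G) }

unstack(G, C)

target: towers=[A; C; D/B; F/E] holding=G
     unstack(B, D) → towers=[A; C/G; D; F/E] holding=B
     unstack(G, C) → towers=[A; C; D/B; F/E] holding=G  ← match
         pickup(A) → towers=[C/G; D/B; F/E] holding=A
     unstack(E, F) → towers=[A; C/G; D/B; F] holding=E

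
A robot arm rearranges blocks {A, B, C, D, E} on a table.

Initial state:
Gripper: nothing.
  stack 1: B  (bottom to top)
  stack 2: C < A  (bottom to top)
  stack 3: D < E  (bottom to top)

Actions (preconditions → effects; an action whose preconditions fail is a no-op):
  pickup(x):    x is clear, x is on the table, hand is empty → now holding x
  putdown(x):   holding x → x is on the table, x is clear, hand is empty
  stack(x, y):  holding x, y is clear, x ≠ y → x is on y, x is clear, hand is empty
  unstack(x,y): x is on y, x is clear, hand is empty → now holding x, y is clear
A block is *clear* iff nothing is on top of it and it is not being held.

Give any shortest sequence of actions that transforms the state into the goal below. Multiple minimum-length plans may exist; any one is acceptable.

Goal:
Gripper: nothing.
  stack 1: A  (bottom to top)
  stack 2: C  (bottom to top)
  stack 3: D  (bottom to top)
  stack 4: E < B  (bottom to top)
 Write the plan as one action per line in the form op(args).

unstack(A, C)
putdown(A)
unstack(E, D)
putdown(E)
pickup(B)
stack(B, E)

step 1 (unstack(A, C)): towers=[B; C; D/E] holding=A
step 2 (putdown(A)): towers=[A; B; C; D/E] holding=-
step 3 (unstack(E, D)): towers=[A; B; C; D] holding=E
step 4 (putdown(E)): towers=[A; B; C; D; E] holding=-
step 5 (pickup(B)): towers=[A; C; D; E] holding=B
step 6 (stack(B, E)): towers=[A; C; D; E/B] holding=-
goal check: towers=[A; C; D; E/B] holding=- — reached (length 6, optimal by BFS)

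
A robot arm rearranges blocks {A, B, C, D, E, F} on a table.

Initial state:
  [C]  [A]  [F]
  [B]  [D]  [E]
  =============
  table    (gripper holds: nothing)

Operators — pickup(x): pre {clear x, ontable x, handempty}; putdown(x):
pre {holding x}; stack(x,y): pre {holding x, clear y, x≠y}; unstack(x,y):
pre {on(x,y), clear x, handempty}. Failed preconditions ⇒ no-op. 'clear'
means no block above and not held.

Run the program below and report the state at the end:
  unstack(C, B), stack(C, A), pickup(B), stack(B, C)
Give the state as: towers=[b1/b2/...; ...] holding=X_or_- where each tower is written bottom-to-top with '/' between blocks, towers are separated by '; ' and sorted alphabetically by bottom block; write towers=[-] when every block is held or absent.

towers=[D/A/C/B; E/F] holding=-

step 1 (unstack(C, B)): towers=[B; D/A; E/F] holding=C
step 2 (stack(C, A)): towers=[B; D/A/C; E/F] holding=-
step 3 (pickup(B)): towers=[D/A/C; E/F] holding=B
step 4 (stack(B, C)): towers=[D/A/C/B; E/F] holding=-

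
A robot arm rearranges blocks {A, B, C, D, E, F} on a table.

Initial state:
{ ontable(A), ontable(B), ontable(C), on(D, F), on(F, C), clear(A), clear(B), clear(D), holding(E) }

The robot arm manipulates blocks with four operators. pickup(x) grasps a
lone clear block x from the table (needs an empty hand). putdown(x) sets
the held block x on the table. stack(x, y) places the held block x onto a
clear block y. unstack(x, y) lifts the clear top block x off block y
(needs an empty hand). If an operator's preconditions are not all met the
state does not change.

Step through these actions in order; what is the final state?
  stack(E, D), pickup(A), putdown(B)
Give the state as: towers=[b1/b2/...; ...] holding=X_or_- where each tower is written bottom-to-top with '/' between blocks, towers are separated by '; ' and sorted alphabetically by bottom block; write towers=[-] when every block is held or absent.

step 1 (stack(E, D)): towers=[A; B; C/F/D/E] holding=-
step 2 (pickup(A)): towers=[B; C/F/D/E] holding=A
step 3 (putdown(B)) [no-op]: towers=[B; C/F/D/E] holding=A

towers=[B; C/F/D/E] holding=A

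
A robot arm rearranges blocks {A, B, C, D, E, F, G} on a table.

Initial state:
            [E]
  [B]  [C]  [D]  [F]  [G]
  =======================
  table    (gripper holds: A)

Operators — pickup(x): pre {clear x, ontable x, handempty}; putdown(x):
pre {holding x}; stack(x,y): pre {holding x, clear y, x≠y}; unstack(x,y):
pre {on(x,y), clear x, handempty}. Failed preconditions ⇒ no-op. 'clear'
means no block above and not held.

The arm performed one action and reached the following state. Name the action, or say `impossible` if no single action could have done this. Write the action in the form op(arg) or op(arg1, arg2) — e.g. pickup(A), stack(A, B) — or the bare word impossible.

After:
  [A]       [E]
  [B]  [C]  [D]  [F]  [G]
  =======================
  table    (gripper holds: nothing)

stack(A, B)

target: towers=[B/A; C; D/E; F; G] holding=-
        putdown(A) → towers=[A; B; C; D/E; F; G] holding=-
       stack(A, B) → towers=[B/A; C; D/E; F; G] holding=-  ← match
       stack(A, F) → towers=[B; C; D/E; F/A; G] holding=-
       stack(A, G) → towers=[B; C; D/E; F; G/A] holding=-
       stack(A, E) → towers=[B; C; D/E/A; F; G] holding=-
       stack(A, C) → towers=[B; C/A; D/E; F; G] holding=-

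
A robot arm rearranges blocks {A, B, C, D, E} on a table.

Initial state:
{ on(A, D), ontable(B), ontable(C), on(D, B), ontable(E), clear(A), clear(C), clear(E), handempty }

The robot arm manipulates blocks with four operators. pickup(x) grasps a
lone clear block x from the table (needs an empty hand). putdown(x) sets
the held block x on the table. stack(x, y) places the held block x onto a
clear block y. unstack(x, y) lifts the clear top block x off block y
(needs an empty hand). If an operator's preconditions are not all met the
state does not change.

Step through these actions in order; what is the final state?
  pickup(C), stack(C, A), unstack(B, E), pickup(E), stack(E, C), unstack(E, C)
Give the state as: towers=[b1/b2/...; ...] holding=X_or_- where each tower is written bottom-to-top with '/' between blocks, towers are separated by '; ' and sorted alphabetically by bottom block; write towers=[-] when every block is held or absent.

step 1 (pickup(C)): towers=[B/D/A; E] holding=C
step 2 (stack(C, A)): towers=[B/D/A/C; E] holding=-
step 3 (unstack(B, E)) [no-op]: towers=[B/D/A/C; E] holding=-
step 4 (pickup(E)): towers=[B/D/A/C] holding=E
step 5 (stack(E, C)): towers=[B/D/A/C/E] holding=-
step 6 (unstack(E, C)): towers=[B/D/A/C] holding=E

towers=[B/D/A/C] holding=E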